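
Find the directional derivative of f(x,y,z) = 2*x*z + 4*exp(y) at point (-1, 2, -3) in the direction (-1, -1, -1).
4*sqrt(3)*(2 - exp(2))/3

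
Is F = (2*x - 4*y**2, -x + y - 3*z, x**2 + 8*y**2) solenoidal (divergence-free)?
No, ∇·F = 3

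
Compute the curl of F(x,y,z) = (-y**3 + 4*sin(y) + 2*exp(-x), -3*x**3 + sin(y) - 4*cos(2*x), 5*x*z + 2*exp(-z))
(0, -5*z, -9*x**2 + 3*y**2 + 8*sin(2*x) - 4*cos(y))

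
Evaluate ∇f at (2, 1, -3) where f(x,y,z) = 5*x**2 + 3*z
(20, 0, 3)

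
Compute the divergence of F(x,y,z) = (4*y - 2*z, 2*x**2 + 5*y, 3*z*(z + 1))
6*z + 8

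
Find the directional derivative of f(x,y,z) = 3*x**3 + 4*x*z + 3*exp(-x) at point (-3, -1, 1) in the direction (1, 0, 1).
sqrt(2)*(73 - 3*exp(3))/2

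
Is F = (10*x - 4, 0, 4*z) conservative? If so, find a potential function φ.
Yes, F is conservative. φ = 5*x**2 - 4*x + 2*z**2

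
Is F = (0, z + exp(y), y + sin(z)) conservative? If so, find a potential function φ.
Yes, F is conservative. φ = y*z + exp(y) - cos(z)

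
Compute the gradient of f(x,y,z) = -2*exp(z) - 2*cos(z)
(0, 0, -2*exp(z) + 2*sin(z))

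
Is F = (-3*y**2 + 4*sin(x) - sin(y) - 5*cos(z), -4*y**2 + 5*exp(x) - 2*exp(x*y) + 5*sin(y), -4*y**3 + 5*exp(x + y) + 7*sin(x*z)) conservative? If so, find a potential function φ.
No, ∇×F = (-12*y**2 + 5*exp(x + y), -7*z*cos(x*z) - 5*exp(x + y) + 5*sin(z), -2*y*exp(x*y) + 6*y + 5*exp(x) + cos(y)) ≠ 0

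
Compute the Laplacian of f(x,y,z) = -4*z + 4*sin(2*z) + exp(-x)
-16*sin(2*z) + exp(-x)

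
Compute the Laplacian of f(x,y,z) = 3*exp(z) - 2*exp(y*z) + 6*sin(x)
-2*y**2*exp(y*z) - 2*z**2*exp(y*z) + 3*exp(z) - 6*sin(x)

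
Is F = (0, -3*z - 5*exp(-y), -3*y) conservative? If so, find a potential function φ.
Yes, F is conservative. φ = -3*y*z + 5*exp(-y)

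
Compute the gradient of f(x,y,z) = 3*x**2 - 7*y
(6*x, -7, 0)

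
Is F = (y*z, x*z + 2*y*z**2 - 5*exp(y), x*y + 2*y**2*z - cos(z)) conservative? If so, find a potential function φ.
Yes, F is conservative. φ = x*y*z + y**2*z**2 - 5*exp(y) - sin(z)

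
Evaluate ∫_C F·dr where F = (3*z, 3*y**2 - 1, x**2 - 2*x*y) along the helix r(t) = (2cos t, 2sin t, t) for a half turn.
-4*pi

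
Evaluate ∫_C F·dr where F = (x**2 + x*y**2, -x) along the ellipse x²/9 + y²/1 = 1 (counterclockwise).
-3*pi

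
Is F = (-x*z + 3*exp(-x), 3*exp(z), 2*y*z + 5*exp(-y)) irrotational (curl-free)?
No, ∇×F = (2*z - 3*exp(z) - 5*exp(-y), -x, 0)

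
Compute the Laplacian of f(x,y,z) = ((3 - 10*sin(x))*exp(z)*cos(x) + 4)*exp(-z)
20*sin(2*x) - 3*cos(x) + 4*exp(-z)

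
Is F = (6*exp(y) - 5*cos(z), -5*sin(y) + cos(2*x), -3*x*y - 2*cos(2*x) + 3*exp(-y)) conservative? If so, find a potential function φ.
No, ∇×F = (-3*x - 3*exp(-y), 3*y - 4*sin(2*x) + 5*sin(z), -6*exp(y) - 2*sin(2*x)) ≠ 0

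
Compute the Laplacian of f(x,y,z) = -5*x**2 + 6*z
-10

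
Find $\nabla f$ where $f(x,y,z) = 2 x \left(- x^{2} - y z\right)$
(-6*x**2 - 2*y*z, -2*x*z, -2*x*y)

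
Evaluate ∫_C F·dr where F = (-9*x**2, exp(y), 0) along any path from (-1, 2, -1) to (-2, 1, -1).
-exp(2) + E + 21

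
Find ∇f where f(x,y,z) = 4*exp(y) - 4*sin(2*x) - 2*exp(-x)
(-8*cos(2*x) + 2*exp(-x), 4*exp(y), 0)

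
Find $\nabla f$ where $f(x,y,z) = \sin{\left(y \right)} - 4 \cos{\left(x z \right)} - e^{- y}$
(4*z*sin(x*z), cos(y) + exp(-y), 4*x*sin(x*z))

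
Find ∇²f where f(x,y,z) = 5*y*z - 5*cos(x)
5*cos(x)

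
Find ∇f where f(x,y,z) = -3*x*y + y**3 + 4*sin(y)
(-3*y, -3*x + 3*y**2 + 4*cos(y), 0)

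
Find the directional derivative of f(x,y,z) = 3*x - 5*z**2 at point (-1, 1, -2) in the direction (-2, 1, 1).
7*sqrt(6)/3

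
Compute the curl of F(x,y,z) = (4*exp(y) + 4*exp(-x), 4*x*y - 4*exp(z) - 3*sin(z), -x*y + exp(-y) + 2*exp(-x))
(-x + 4*exp(z) + 3*cos(z) - exp(-y), y + 2*exp(-x), 4*y - 4*exp(y))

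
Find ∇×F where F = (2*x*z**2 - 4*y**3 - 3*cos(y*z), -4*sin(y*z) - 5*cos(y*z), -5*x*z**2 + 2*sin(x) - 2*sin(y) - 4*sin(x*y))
(-4*x*cos(x*y) - 5*y*sin(y*z) + 4*y*cos(y*z) - 2*cos(y), 4*x*z + 3*y*sin(y*z) + 4*y*cos(x*y) + 5*z**2 - 2*cos(x), 12*y**2 - 3*z*sin(y*z))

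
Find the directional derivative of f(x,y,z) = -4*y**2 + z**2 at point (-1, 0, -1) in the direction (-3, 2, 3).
-3*sqrt(22)/11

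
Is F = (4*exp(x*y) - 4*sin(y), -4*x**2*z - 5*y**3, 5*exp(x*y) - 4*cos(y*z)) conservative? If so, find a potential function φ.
No, ∇×F = (4*x**2 + 5*x*exp(x*y) + 4*z*sin(y*z), -5*y*exp(x*y), -8*x*z - 4*x*exp(x*y) + 4*cos(y)) ≠ 0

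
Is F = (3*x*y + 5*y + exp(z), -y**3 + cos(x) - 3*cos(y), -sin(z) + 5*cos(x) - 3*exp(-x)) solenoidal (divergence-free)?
No, ∇·F = -3*y**2 + 3*y + 3*sin(y) - cos(z)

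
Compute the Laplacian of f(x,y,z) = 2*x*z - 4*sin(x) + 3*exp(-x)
4*sin(x) + 3*exp(-x)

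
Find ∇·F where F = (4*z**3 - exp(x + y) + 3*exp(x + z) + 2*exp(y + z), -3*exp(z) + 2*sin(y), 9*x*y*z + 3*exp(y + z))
9*x*y - exp(x + y) + 3*exp(x + z) + 3*exp(y + z) + 2*cos(y)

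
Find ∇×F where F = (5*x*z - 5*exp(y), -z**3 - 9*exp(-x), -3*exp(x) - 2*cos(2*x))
(3*z**2, 5*x + 3*exp(x) - 4*sin(2*x), 5*exp(y) + 9*exp(-x))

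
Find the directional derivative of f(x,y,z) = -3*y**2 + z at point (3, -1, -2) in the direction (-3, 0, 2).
2*sqrt(13)/13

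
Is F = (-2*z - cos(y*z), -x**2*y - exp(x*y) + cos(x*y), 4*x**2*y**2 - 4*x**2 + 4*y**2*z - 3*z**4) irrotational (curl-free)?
No, ∇×F = (8*y*(x**2 + z), -8*x*y**2 + 8*x + y*sin(y*z) - 2, -2*x*y - y*exp(x*y) - y*sin(x*y) - z*sin(y*z))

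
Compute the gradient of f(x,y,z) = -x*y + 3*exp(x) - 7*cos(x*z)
(-y + 7*z*sin(x*z) + 3*exp(x), -x, 7*x*sin(x*z))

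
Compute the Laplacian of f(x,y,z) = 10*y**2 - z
20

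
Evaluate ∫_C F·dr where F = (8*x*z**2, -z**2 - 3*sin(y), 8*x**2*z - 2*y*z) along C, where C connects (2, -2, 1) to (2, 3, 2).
3*cos(3) - 3*cos(2) + 34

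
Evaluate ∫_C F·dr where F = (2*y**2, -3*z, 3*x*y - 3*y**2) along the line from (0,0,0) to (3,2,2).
6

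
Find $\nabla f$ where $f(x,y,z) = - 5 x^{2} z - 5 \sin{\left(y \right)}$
(-10*x*z, -5*cos(y), -5*x**2)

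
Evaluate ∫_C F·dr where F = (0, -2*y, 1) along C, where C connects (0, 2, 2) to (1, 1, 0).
1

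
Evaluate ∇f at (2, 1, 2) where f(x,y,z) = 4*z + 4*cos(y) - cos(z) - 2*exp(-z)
(0, -4*sin(1), 2*exp(-2) + sin(2) + 4)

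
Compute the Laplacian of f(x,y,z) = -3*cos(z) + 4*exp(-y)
3*cos(z) + 4*exp(-y)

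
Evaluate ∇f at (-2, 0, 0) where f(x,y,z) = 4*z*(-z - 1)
(0, 0, -4)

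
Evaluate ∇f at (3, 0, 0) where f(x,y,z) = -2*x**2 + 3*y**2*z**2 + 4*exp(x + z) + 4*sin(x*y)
(-12 + 4*exp(3), 12, 4*exp(3))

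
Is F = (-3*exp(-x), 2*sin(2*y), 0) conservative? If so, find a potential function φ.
Yes, F is conservative. φ = -cos(2*y) + 3*exp(-x)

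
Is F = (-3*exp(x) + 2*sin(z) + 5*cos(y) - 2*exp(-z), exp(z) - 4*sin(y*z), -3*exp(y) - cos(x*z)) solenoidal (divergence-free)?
No, ∇·F = x*sin(x*z) - 4*z*cos(y*z) - 3*exp(x)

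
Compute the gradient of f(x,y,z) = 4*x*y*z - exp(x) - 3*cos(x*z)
(4*y*z + 3*z*sin(x*z) - exp(x), 4*x*z, x*(4*y + 3*sin(x*z)))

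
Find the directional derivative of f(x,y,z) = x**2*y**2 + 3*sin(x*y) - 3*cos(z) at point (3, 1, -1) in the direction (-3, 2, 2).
3*sqrt(17)*(3*cos(3) - 2*sin(1) + 6)/17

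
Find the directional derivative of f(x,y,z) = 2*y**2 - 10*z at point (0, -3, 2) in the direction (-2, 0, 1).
-2*sqrt(5)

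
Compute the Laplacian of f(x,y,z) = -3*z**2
-6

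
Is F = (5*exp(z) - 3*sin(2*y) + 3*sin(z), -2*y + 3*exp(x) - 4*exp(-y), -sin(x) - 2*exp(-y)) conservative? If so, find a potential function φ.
No, ∇×F = (2*exp(-y), 5*exp(z) + cos(x) + 3*cos(z), 3*exp(x) + 6*cos(2*y)) ≠ 0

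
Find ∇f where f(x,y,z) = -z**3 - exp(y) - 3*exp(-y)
(0, -exp(y) + 3*exp(-y), -3*z**2)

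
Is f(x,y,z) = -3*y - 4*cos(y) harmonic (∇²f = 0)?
No, ∇²f = 4*cos(y)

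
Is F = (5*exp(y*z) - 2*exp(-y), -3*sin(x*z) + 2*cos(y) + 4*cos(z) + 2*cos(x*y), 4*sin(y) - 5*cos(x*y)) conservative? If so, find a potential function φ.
No, ∇×F = (5*x*sin(x*y) + 3*x*cos(x*z) + 4*sin(z) + 4*cos(y), 5*y*(exp(y*z) - sin(x*y)), -2*y*sin(x*y) - 5*z*exp(y*z) - 3*z*cos(x*z) - 2*exp(-y)) ≠ 0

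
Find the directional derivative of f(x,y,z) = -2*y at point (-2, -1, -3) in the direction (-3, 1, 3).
-2*sqrt(19)/19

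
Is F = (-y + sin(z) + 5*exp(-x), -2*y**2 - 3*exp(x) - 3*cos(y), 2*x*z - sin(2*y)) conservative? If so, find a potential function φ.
No, ∇×F = (-2*cos(2*y), -2*z + cos(z), 1 - 3*exp(x)) ≠ 0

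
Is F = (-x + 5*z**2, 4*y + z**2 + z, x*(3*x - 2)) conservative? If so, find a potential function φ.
No, ∇×F = (-2*z - 1, -6*x + 10*z + 2, 0) ≠ 0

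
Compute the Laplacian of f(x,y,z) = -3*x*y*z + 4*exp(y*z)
4*(y**2 + z**2)*exp(y*z)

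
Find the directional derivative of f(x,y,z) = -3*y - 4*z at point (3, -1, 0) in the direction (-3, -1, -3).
15*sqrt(19)/19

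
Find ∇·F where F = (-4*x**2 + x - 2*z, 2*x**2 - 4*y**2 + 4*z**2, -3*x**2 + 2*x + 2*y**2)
-8*x - 8*y + 1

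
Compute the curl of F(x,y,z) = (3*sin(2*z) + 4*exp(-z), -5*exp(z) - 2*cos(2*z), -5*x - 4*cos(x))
(5*exp(z) - 4*sin(2*z), -4*sin(x) + 6*cos(2*z) + 5 - 4*exp(-z), 0)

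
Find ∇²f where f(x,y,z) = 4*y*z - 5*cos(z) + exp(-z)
5*cos(z) + exp(-z)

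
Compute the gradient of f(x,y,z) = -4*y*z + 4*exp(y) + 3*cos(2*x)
(-6*sin(2*x), -4*z + 4*exp(y), -4*y)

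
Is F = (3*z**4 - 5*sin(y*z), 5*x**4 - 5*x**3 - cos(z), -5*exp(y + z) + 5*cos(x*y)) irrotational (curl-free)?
No, ∇×F = (-5*x*sin(x*y) - 5*exp(y + z) - sin(z), 5*y*sin(x*y) - 5*y*cos(y*z) + 12*z**3, 20*x**3 - 15*x**2 + 5*z*cos(y*z))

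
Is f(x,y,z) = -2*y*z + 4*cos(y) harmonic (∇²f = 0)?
No, ∇²f = -4*cos(y)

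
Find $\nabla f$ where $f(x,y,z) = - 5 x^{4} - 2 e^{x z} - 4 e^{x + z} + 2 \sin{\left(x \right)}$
(-20*x**3 - 2*z*exp(x*z) - 4*exp(x + z) + 2*cos(x), 0, -2*x*exp(x*z) - 4*exp(x + z))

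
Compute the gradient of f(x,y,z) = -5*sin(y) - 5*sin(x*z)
(-5*z*cos(x*z), -5*cos(y), -5*x*cos(x*z))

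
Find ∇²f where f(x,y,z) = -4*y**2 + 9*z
-8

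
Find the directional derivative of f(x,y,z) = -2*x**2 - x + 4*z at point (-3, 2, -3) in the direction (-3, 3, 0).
-11*sqrt(2)/2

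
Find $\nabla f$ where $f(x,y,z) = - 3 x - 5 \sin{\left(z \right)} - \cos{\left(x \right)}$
(sin(x) - 3, 0, -5*cos(z))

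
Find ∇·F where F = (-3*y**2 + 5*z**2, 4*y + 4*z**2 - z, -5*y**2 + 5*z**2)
10*z + 4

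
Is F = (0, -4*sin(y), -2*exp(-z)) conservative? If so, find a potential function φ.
Yes, F is conservative. φ = 4*cos(y) + 2*exp(-z)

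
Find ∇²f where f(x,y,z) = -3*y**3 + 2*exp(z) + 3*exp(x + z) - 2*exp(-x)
-18*y + 2*exp(z) + 6*exp(x + z) - 2*exp(-x)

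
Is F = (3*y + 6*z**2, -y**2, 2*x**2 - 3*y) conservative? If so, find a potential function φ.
No, ∇×F = (-3, -4*x + 12*z, -3) ≠ 0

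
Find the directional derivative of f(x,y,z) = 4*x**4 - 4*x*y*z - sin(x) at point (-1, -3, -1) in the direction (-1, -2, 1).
sqrt(6)*(cos(1) + 24)/6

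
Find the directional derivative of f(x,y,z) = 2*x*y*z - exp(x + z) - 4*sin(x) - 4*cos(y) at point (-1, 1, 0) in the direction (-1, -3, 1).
2*sqrt(11)*(-6*sin(1) - 1 + 2*cos(1))/11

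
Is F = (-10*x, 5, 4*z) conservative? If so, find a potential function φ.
Yes, F is conservative. φ = -5*x**2 + 5*y + 2*z**2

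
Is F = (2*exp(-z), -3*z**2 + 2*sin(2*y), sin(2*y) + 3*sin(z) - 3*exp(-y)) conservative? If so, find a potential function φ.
No, ∇×F = (6*z + 2*cos(2*y) + 3*exp(-y), -2*exp(-z), 0) ≠ 0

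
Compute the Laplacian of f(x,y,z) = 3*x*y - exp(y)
-exp(y)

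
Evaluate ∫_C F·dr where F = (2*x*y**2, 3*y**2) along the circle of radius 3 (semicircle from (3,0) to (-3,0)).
0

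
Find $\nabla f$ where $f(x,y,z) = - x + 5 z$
(-1, 0, 5)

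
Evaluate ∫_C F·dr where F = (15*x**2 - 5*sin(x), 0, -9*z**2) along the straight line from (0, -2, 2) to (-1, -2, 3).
-67 + 5*cos(1)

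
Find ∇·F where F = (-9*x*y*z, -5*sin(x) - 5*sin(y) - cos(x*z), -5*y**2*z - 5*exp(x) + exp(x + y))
-5*y**2 - 9*y*z - 5*cos(y)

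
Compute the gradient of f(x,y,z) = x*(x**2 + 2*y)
(3*x**2 + 2*y, 2*x, 0)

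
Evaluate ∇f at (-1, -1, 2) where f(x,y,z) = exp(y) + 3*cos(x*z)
(6*sin(2), exp(-1), -3*sin(2))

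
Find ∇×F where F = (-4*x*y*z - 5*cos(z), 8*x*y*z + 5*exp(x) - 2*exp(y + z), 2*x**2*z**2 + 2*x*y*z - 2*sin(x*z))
(-8*x*y + 2*x*z + 2*exp(y + z), -4*x*y - 4*x*z**2 - 2*y*z + 2*z*cos(x*z) + 5*sin(z), 4*x*z + 8*y*z + 5*exp(x))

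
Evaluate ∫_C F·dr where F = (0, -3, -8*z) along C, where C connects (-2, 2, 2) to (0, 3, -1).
9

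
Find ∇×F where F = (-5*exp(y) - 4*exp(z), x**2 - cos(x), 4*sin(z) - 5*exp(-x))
(0, -4*exp(z) - 5*exp(-x), 2*x + 5*exp(y) + sin(x))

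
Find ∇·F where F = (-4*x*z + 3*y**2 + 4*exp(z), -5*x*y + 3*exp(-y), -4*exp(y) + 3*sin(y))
-5*x - 4*z - 3*exp(-y)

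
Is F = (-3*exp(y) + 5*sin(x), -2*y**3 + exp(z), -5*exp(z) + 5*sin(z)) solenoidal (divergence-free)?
No, ∇·F = -6*y**2 - 5*exp(z) + 5*cos(x) + 5*cos(z)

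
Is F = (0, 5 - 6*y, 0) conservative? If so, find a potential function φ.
Yes, F is conservative. φ = y*(5 - 3*y)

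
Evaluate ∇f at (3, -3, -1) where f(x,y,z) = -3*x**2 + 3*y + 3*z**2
(-18, 3, -6)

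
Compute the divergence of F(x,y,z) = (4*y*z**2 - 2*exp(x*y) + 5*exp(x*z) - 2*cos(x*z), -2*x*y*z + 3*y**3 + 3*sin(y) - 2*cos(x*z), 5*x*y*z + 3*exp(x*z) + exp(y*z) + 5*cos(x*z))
5*x*y - 2*x*z + 3*x*exp(x*z) - 5*x*sin(x*z) + 9*y**2 - 2*y*exp(x*y) + y*exp(y*z) + 5*z*exp(x*z) + 2*z*sin(x*z) + 3*cos(y)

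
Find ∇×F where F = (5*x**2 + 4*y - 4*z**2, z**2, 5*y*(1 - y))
(-10*y - 2*z + 5, -8*z, -4)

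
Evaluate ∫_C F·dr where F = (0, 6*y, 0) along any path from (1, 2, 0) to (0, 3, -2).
15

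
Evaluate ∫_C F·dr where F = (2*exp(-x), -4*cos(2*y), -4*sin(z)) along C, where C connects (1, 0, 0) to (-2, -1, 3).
-2*exp(2) - 4 + 4*cos(3) + 2*exp(-1) + 2*sin(2)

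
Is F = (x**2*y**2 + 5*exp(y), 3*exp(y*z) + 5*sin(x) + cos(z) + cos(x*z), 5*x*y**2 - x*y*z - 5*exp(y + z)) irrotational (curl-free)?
No, ∇×F = (10*x*y - x*z + x*sin(x*z) - 3*y*exp(y*z) - 5*exp(y + z) + sin(z), y*(-5*y + z), -2*x**2*y - z*sin(x*z) - 5*exp(y) + 5*cos(x))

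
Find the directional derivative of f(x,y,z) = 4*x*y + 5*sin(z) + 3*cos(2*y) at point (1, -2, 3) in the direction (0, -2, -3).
-sqrt(13)*(15*cos(3) + 12*sin(4) + 8)/13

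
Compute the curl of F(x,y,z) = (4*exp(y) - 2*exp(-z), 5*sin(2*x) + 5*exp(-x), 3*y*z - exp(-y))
(3*z + exp(-y), 2*exp(-z), -4*exp(y) + 10*cos(2*x) - 5*exp(-x))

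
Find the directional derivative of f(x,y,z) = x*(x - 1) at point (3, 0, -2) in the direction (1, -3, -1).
5*sqrt(11)/11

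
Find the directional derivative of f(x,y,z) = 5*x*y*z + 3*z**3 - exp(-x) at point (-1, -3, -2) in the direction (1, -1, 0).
sqrt(2)*(E + 20)/2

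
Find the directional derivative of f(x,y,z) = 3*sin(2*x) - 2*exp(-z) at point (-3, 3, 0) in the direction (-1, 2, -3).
-3*sqrt(14)*(cos(6) + 1)/7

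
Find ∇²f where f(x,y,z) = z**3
6*z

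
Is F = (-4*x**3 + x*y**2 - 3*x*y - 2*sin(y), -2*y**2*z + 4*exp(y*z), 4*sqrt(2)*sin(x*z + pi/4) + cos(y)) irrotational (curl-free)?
No, ∇×F = (2*y**2 - 4*y*exp(y*z) - sin(y), -4*sqrt(2)*z*cos(x*z + pi/4), -2*x*y + 3*x + 2*cos(y))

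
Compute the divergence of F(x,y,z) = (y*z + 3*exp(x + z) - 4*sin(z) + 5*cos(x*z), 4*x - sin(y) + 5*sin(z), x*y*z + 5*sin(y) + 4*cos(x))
x*y - 5*z*sin(x*z) + 3*exp(x + z) - cos(y)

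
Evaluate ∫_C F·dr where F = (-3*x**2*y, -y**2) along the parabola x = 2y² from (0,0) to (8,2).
-18488/21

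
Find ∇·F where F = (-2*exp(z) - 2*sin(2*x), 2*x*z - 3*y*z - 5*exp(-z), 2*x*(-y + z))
2*x - 3*z - 4*cos(2*x)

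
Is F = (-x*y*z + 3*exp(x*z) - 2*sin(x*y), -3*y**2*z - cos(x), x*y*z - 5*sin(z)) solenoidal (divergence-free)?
No, ∇·F = x*y - 7*y*z - 2*y*cos(x*y) + 3*z*exp(x*z) - 5*cos(z)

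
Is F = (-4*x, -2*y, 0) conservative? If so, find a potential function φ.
Yes, F is conservative. φ = -2*x**2 - y**2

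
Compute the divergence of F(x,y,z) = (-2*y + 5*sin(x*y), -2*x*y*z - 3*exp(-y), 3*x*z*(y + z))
3*x*y + 4*x*z + 5*y*cos(x*y) + 3*exp(-y)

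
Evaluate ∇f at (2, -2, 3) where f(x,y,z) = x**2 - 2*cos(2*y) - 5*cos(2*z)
(4, -4*sin(4), 10*sin(6))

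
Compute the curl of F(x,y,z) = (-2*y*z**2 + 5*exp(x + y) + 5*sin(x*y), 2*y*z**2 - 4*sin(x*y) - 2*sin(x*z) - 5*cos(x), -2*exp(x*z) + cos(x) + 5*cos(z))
(2*x*cos(x*z) - 4*y*z, -4*y*z + 2*z*exp(x*z) + sin(x), -5*x*cos(x*y) - 4*y*cos(x*y) + 2*z**2 - 2*z*cos(x*z) - 5*exp(x + y) + 5*sin(x))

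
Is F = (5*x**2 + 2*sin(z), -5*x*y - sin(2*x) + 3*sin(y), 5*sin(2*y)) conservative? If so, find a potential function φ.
No, ∇×F = (10*cos(2*y), 2*cos(z), -5*y - 2*cos(2*x)) ≠ 0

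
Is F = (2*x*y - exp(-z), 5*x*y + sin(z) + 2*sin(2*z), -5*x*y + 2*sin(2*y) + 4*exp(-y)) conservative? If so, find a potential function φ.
No, ∇×F = (-5*x + 4*cos(2*y) - cos(z) - 4*cos(2*z) - 4*exp(-y), 5*y + exp(-z), -2*x + 5*y) ≠ 0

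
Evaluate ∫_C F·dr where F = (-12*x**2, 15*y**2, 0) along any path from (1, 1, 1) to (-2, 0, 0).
31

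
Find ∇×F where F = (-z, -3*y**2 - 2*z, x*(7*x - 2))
(2, 1 - 14*x, 0)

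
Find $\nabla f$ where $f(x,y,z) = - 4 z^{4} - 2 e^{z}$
(0, 0, -16*z**3 - 2*exp(z))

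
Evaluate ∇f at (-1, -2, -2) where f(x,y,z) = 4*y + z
(0, 4, 1)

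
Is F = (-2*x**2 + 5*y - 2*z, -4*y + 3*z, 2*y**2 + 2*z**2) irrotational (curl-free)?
No, ∇×F = (4*y - 3, -2, -5)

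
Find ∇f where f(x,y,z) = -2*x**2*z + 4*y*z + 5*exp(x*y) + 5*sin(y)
(-4*x*z + 5*y*exp(x*y), 5*x*exp(x*y) + 4*z + 5*cos(y), -2*x**2 + 4*y)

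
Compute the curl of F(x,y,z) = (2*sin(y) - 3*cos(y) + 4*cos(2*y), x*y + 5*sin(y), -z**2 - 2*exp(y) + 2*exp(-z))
(-2*exp(y), 0, y - 3*sin(y) + 8*sin(2*y) - 2*cos(y))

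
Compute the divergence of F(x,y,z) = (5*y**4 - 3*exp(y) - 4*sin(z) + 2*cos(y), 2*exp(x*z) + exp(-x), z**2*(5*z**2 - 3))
20*z**3 - 6*z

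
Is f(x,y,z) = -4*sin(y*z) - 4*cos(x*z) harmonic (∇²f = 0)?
No, ∇²f = 4*x**2*cos(x*z) + 4*y**2*sin(y*z) + 4*z**2*sin(y*z) + 4*z**2*cos(x*z)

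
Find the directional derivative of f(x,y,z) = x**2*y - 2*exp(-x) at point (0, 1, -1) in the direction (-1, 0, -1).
-sqrt(2)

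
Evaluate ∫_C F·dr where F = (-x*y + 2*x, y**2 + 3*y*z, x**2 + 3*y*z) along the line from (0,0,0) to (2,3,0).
9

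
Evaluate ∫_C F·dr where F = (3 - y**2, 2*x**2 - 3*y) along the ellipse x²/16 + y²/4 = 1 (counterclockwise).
0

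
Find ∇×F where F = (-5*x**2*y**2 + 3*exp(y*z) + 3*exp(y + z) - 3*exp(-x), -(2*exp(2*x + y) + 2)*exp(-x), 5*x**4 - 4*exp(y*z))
(-4*z*exp(y*z), -20*x**3 + 3*y*exp(y*z) + 3*exp(y + z), 10*x**2*y - 3*z*exp(y*z) - 2*exp(x + y) - 3*exp(y + z) + 2*exp(-x))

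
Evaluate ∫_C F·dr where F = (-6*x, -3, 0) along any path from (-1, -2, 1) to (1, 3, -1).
-15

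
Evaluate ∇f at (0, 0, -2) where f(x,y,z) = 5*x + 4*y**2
(5, 0, 0)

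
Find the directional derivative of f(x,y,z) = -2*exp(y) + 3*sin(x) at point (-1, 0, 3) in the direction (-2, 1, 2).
-2*cos(1) - 2/3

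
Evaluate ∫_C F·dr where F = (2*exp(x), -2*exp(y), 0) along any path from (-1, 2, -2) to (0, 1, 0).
-2*E - 2*exp(-1) + 2 + 2*exp(2)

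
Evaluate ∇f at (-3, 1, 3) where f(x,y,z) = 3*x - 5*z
(3, 0, -5)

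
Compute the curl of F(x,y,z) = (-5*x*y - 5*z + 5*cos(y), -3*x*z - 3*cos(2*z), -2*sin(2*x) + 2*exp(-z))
(3*x - 6*sin(2*z), 4*cos(2*x) - 5, 5*x - 3*z + 5*sin(y))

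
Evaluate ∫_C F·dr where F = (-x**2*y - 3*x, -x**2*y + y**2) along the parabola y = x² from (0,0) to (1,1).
-17/10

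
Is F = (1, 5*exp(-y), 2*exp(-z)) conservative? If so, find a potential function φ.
Yes, F is conservative. φ = x - 2*exp(-z) - 5*exp(-y)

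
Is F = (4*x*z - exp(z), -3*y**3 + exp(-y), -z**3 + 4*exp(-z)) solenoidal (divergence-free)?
No, ∇·F = -9*y**2 - 3*z**2 + 4*z - 4*exp(-z) - exp(-y)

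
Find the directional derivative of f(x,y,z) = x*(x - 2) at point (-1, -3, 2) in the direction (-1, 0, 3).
2*sqrt(10)/5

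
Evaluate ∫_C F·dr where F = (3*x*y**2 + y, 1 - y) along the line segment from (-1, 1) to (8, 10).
22041/4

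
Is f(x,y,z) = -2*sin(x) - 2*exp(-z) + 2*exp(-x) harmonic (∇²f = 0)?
No, ∇²f = 2*sin(x) - 2*exp(-z) + 2*exp(-x)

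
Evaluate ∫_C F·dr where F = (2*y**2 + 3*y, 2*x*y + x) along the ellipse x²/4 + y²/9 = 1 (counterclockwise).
-12*pi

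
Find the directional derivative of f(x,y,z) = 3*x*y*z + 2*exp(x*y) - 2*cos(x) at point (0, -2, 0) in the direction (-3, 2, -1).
6*sqrt(14)/7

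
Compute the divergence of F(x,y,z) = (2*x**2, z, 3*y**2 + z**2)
4*x + 2*z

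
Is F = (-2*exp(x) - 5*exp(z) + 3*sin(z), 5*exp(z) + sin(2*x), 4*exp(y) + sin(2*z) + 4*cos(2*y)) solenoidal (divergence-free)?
No, ∇·F = -2*exp(x) + 2*cos(2*z)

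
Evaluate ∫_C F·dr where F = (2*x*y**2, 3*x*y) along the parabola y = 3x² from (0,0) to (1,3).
69/5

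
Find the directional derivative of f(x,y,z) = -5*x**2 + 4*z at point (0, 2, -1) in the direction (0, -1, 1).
2*sqrt(2)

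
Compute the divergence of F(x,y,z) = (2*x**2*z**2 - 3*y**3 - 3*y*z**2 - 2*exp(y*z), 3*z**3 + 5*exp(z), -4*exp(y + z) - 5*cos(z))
4*x*z**2 - 4*exp(y + z) + 5*sin(z)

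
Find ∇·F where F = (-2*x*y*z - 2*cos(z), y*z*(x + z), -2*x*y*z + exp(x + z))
-2*x*y - 2*y*z + z*(x + z) + exp(x + z)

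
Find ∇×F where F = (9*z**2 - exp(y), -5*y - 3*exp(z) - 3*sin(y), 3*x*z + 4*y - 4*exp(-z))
(3*exp(z) + 4, 15*z, exp(y))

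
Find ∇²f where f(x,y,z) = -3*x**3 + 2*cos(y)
-18*x - 2*cos(y)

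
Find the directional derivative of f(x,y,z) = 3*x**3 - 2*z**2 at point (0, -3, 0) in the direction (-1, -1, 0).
0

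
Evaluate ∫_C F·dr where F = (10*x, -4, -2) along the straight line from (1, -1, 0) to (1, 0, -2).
0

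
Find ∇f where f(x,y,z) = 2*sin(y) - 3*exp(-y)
(0, 2*cos(y) + 3*exp(-y), 0)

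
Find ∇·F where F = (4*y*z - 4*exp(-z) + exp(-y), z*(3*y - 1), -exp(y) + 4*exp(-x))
3*z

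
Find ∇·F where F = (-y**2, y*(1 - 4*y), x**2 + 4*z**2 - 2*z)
-8*y + 8*z - 1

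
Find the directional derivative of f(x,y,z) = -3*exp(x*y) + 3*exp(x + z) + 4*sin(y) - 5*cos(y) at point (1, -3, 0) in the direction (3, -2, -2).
sqrt(17)*(33 + 3*exp(4) + 2*(5*sin(3) - 4*cos(3))*exp(3))*exp(-3)/17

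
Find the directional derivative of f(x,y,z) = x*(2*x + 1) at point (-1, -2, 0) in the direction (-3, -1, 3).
9*sqrt(19)/19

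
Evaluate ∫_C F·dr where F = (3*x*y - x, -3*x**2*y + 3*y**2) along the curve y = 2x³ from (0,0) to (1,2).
21/5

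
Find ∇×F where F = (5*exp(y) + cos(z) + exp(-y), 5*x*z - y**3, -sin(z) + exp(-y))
(-5*x - exp(-y), -sin(z), 5*z - 5*exp(y) + exp(-y))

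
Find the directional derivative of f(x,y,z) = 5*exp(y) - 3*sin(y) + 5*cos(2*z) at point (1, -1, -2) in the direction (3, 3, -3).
sqrt(3)*(-3*E*cos(1) + 5 - 10*E*sin(4))*exp(-1)/3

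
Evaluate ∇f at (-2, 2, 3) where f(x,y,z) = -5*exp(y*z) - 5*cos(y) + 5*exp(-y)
(0, -15*exp(6) - 5*exp(-2) + 5*sin(2), -10*exp(6))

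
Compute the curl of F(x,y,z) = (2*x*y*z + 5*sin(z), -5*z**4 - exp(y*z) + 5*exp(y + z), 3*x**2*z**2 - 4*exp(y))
(y*exp(y*z) + 20*z**3 - 4*exp(y) - 5*exp(y + z), 2*x*y - 6*x*z**2 + 5*cos(z), -2*x*z)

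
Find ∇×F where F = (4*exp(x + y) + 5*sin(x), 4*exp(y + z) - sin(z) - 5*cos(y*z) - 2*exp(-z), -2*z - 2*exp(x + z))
(-5*y*sin(y*z) - 4*exp(y + z) + cos(z) - 2*exp(-z), 2*exp(x + z), -4*exp(x + y))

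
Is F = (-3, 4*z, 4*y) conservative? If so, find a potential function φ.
Yes, F is conservative. φ = -3*x + 4*y*z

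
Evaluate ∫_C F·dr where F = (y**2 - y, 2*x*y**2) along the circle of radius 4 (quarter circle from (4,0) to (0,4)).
-128/3 + 36*pi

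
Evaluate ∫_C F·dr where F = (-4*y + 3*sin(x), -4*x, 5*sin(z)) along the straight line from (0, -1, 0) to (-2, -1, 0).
-5 - 3*cos(2)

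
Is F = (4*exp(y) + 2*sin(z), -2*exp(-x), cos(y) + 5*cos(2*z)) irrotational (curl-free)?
No, ∇×F = (-sin(y), 2*cos(z), -4*exp(y) + 2*exp(-x))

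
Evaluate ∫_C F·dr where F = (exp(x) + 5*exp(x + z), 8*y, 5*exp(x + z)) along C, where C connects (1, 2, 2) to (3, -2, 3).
-4*exp(3) - E + 5*exp(6)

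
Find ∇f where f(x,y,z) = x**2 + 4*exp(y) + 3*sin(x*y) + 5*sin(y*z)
(2*x + 3*y*cos(x*y), 3*x*cos(x*y) + 5*z*cos(y*z) + 4*exp(y), 5*y*cos(y*z))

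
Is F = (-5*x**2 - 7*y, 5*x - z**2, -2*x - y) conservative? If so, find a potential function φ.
No, ∇×F = (2*z - 1, 2, 12) ≠ 0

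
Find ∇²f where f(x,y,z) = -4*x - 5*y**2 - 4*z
-10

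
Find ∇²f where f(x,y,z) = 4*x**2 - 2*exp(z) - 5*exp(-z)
-2*exp(z) + 8 - 5*exp(-z)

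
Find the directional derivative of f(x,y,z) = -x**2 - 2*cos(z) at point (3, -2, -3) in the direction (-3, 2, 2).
2*sqrt(17)*(9 - 2*sin(3))/17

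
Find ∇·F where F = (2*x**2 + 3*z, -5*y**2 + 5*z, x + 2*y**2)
4*x - 10*y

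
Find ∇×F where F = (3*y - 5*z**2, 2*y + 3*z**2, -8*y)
(-6*z - 8, -10*z, -3)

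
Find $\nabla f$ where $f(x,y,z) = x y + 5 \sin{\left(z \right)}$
(y, x, 5*cos(z))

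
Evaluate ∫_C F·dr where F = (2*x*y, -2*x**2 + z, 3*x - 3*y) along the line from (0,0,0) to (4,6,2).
0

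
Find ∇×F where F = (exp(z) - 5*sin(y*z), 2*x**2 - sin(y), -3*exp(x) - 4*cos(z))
(0, -5*y*cos(y*z) + 3*exp(x) + exp(z), 4*x + 5*z*cos(y*z))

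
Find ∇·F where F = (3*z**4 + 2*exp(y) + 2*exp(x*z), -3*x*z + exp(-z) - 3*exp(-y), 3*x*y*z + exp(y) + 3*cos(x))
3*x*y + 2*z*exp(x*z) + 3*exp(-y)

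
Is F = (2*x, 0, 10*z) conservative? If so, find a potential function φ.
Yes, F is conservative. φ = x**2 + 5*z**2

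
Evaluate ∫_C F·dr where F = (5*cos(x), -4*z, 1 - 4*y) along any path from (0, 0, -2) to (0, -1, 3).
17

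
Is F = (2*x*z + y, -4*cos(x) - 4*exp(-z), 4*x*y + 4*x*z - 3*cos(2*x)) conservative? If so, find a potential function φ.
No, ∇×F = (4*x - 4*exp(-z), 2*x - 4*y - 4*z - 6*sin(2*x), 4*sin(x) - 1) ≠ 0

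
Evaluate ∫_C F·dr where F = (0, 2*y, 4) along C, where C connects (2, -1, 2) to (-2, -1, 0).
-8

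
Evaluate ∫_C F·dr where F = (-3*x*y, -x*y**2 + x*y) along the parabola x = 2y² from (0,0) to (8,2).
-792/5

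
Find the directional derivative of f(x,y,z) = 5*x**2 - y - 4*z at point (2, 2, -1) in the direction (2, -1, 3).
29*sqrt(14)/14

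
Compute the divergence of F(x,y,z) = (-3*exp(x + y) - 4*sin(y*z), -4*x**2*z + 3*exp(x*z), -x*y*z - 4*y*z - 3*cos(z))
-x*y - 4*y - 3*exp(x + y) + 3*sin(z)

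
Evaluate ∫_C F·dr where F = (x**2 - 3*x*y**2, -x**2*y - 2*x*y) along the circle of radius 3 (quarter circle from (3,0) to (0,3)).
27/2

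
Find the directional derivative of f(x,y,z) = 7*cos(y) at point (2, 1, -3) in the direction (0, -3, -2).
21*sqrt(13)*sin(1)/13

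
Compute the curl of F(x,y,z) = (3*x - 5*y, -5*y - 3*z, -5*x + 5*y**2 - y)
(10*y + 2, 5, 5)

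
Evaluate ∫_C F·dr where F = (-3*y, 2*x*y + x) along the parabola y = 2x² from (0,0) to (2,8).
1456/15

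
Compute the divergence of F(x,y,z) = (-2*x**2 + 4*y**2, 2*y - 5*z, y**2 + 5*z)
7 - 4*x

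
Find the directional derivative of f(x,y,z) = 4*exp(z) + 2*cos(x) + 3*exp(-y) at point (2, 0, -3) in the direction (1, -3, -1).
sqrt(11)*(-4 + (9 - 2*sin(2))*exp(3))*exp(-3)/11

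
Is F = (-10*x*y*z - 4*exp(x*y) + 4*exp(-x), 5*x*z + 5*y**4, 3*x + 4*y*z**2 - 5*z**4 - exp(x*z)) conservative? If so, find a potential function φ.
No, ∇×F = (-5*x + 4*z**2, -10*x*y + z*exp(x*z) - 3, 10*x*z + 4*x*exp(x*y) + 5*z) ≠ 0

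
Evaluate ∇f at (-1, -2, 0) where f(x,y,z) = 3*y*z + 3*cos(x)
(3*sin(1), 0, -6)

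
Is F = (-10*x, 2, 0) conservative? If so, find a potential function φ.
Yes, F is conservative. φ = -5*x**2 + 2*y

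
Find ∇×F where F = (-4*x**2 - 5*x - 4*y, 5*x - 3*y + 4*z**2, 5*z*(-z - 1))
(-8*z, 0, 9)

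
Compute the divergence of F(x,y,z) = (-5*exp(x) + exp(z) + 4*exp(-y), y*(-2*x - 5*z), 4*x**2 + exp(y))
-2*x - 5*z - 5*exp(x)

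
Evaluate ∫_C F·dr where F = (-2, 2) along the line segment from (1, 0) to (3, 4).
4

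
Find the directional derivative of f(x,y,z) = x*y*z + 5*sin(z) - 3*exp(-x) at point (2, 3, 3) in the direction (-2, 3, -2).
-2*sqrt(17)*(5*exp(2)*cos(3) + 3 + 6*exp(2))*exp(-2)/17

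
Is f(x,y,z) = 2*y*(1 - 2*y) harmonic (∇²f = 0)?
No, ∇²f = -8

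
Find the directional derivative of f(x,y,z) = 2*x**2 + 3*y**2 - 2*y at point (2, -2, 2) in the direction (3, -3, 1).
66*sqrt(19)/19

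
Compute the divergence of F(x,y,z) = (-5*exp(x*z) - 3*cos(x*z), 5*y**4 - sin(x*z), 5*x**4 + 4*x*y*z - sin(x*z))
4*x*y - x*cos(x*z) + 20*y**3 - 5*z*exp(x*z) + 3*z*sin(x*z)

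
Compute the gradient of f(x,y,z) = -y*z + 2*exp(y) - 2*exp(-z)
(0, -z + 2*exp(y), -y + 2*exp(-z))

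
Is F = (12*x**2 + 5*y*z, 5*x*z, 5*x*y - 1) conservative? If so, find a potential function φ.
Yes, F is conservative. φ = 4*x**3 + 5*x*y*z - z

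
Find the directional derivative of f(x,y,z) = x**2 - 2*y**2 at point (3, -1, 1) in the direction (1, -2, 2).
-2/3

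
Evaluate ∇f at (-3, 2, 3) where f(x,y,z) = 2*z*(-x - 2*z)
(-6, 0, -18)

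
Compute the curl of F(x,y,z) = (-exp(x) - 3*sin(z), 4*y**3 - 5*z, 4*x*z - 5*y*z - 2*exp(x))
(5 - 5*z, -4*z + 2*exp(x) - 3*cos(z), 0)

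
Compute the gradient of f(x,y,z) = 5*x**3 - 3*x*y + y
(15*x**2 - 3*y, 1 - 3*x, 0)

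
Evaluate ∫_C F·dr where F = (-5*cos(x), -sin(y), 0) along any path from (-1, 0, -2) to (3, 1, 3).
-5*sin(1) - 1 - 5*sin(3) + cos(1)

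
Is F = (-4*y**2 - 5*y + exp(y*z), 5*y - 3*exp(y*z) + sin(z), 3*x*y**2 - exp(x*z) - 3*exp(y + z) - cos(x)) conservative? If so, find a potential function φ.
No, ∇×F = (6*x*y + 3*y*exp(y*z) - 3*exp(y + z) - cos(z), -3*y**2 + y*exp(y*z) + z*exp(x*z) - sin(x), 8*y - z*exp(y*z) + 5) ≠ 0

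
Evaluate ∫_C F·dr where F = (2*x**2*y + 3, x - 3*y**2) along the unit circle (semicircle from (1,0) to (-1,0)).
-6 + pi/4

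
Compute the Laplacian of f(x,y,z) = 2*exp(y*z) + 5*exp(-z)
(2*(y**2 + z**2)*exp(y*z + z) + 5)*exp(-z)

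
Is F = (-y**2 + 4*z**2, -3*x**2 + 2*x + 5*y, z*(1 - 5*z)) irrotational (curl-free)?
No, ∇×F = (0, 8*z, -6*x + 2*y + 2)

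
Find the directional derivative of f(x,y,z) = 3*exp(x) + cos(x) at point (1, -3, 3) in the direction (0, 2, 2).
0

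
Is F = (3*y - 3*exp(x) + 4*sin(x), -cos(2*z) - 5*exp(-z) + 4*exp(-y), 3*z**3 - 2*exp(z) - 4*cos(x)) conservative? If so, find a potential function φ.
No, ∇×F = (-2*sin(2*z) - 5*exp(-z), -4*sin(x), -3) ≠ 0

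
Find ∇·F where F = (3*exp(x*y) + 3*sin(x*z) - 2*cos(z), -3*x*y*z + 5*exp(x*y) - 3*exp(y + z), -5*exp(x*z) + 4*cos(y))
-3*x*z + 5*x*exp(x*y) - 5*x*exp(x*z) + 3*y*exp(x*y) + 3*z*cos(x*z) - 3*exp(y + z)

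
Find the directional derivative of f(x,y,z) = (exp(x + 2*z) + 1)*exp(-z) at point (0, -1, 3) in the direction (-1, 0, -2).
-sqrt(5)*(exp(3) + 4*sinh(3))/5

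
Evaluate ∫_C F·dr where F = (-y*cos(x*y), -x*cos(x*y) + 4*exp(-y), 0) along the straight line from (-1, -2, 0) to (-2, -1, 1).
4*E*(-1 + E)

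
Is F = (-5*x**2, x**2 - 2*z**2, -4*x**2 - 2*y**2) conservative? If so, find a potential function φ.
No, ∇×F = (-4*y + 4*z, 8*x, 2*x) ≠ 0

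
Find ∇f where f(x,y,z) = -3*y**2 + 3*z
(0, -6*y, 3)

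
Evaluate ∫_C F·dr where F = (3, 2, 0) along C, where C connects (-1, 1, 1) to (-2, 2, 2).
-1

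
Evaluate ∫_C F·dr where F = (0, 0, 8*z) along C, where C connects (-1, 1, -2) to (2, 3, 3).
20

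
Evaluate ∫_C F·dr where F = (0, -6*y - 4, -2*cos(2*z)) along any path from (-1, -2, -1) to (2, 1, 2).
-3 - sin(2) - sin(4)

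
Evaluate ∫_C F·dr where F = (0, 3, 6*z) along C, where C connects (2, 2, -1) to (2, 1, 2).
6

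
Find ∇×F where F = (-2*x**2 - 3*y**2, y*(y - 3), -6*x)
(0, 6, 6*y)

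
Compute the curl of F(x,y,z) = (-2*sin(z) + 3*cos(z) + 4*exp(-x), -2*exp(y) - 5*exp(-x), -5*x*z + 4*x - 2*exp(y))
(-2*exp(y), 5*z - 3*sin(z) - 2*cos(z) - 4, 5*exp(-x))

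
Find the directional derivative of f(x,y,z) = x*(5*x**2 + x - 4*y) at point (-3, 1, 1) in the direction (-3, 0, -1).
-75*sqrt(10)/2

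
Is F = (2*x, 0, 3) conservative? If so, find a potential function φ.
Yes, F is conservative. φ = x**2 + 3*z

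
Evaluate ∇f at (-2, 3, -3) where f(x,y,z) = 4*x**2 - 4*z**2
(-16, 0, 24)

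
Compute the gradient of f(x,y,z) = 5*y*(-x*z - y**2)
(-5*y*z, -5*x*z - 15*y**2, -5*x*y)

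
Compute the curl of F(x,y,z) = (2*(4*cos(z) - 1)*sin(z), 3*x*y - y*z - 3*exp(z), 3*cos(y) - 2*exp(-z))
(y + 3*exp(z) - 3*sin(y), -2*cos(z) + 8*cos(2*z), 3*y)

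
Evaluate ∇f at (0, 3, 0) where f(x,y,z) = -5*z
(0, 0, -5)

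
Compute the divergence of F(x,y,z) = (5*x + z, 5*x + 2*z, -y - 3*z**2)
5 - 6*z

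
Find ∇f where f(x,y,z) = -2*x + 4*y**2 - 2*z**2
(-2, 8*y, -4*z)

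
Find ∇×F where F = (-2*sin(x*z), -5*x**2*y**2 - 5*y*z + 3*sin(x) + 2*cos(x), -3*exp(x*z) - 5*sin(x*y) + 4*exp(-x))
(-5*x*cos(x*y) + 5*y, -2*x*cos(x*z) + 5*y*cos(x*y) + 3*z*exp(x*z) + 4*exp(-x), -10*x*y**2 - 2*sin(x) + 3*cos(x))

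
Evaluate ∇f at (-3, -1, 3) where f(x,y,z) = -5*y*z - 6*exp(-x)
(6*exp(3), -15, 5)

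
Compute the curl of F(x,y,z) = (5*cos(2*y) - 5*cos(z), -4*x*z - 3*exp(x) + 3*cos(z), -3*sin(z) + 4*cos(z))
(4*x + 3*sin(z), 5*sin(z), -4*z - 3*exp(x) + 10*sin(2*y))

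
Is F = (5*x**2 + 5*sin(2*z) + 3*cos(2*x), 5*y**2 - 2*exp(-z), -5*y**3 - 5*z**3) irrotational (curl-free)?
No, ∇×F = (-15*y**2 - 2*exp(-z), 10*cos(2*z), 0)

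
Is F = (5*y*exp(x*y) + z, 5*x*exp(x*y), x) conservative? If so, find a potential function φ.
Yes, F is conservative. φ = x*z + 5*exp(x*y)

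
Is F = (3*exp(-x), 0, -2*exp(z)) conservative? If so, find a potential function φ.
Yes, F is conservative. φ = -2*exp(z) - 3*exp(-x)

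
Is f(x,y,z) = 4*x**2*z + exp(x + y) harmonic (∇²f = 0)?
No, ∇²f = 8*z + 2*exp(x + y)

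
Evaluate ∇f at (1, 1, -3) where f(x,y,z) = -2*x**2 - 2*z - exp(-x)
(-4 + exp(-1), 0, -2)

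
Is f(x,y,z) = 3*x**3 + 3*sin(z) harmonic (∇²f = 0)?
No, ∇²f = 18*x - 3*sin(z)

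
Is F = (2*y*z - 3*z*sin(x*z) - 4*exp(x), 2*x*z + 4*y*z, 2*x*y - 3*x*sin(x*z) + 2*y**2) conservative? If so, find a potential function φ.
Yes, F is conservative. φ = 2*x*y*z + 2*y**2*z - 4*exp(x) + 3*cos(x*z)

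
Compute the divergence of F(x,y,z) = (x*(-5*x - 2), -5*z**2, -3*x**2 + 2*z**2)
-10*x + 4*z - 2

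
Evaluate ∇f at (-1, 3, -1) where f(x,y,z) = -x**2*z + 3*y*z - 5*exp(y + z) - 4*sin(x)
(-4*cos(1) - 2, -5*exp(2) - 3, 8 - 5*exp(2))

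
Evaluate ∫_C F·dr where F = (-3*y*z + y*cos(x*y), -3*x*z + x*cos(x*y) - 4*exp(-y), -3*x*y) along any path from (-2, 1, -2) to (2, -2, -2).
-12 - 4*exp(-1) - sin(4) + sin(2) + 4*exp(2)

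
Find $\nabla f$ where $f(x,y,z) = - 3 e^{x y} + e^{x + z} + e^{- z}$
(-3*y*exp(x*y) + exp(x + z), -3*x*exp(x*y), (exp(x + 2*z) - 1)*exp(-z))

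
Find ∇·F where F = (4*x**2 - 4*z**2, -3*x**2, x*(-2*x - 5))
8*x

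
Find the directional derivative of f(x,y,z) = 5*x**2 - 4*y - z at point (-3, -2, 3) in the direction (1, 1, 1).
-35*sqrt(3)/3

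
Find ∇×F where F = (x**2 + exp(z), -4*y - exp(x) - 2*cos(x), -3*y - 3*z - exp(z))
(-3, exp(z), -exp(x) + 2*sin(x))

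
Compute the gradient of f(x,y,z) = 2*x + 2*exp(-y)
(2, -2*exp(-y), 0)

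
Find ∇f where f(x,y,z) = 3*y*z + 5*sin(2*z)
(0, 3*z, 3*y + 10*cos(2*z))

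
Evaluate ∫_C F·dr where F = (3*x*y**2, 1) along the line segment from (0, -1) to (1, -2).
13/4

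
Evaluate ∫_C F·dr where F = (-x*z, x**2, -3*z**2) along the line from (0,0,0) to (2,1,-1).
11/3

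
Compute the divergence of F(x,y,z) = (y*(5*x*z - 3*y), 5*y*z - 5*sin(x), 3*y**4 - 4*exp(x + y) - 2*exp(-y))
5*z*(y + 1)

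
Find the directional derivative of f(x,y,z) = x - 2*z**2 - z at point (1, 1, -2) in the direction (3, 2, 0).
3*sqrt(13)/13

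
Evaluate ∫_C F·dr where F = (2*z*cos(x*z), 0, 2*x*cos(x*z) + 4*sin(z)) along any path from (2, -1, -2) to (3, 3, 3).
4*cos(2) + 2*sin(4) + 2*sin(9) - 4*cos(3)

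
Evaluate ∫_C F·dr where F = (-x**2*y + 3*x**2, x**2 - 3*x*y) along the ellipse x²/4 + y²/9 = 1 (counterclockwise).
6*pi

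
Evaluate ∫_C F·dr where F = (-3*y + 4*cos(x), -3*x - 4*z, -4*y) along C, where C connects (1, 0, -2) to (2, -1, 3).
-4*sin(1) + 4*sin(2) + 18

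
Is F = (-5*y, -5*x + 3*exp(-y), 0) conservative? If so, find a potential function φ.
Yes, F is conservative. φ = -5*x*y - 3*exp(-y)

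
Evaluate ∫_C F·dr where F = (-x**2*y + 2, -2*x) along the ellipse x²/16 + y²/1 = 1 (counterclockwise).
8*pi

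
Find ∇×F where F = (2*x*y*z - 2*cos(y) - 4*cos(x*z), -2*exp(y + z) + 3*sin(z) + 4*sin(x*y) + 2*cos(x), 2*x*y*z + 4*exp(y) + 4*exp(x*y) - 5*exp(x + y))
(2*x*z + 4*x*exp(x*y) + 4*exp(y) - 5*exp(x + y) + 2*exp(y + z) - 3*cos(z), 2*x*y + 4*x*sin(x*z) - 2*y*z - 4*y*exp(x*y) + 5*exp(x + y), -2*x*z + 4*y*cos(x*y) - 2*sin(x) - 2*sin(y))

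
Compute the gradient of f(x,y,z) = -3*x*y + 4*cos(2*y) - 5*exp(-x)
(-3*y + 5*exp(-x), -3*x - 8*sin(2*y), 0)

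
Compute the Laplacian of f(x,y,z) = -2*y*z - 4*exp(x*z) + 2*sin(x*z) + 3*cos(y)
-2*x**2*(2*exp(x*z) + sin(x*z)) - 2*z**2*(2*exp(x*z) + sin(x*z)) - 3*cos(y)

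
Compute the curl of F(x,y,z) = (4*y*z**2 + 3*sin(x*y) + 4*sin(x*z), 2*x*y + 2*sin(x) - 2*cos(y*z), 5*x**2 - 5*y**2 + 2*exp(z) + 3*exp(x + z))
(-2*y*(sin(y*z) + 5), 4*x*cos(x*z) - 10*x + 8*y*z - 3*exp(x + z), -3*x*cos(x*y) + 2*y - 4*z**2 + 2*cos(x))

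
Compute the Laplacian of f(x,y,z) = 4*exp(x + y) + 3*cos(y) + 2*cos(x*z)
-2*x**2*cos(x*z) - 2*z**2*cos(x*z) + 8*exp(x + y) - 3*cos(y)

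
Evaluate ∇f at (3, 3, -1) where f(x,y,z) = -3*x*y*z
(9, 9, -27)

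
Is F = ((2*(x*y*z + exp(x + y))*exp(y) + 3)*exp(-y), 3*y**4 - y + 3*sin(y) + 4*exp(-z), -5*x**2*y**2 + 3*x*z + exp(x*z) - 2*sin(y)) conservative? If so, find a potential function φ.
No, ∇×F = (-10*x**2*y - 2*cos(y) + 4*exp(-z), 10*x*y**2 + 2*x*y - z*exp(x*z) - 3*z, (-2*(x*z + exp(x + y))*exp(y) + 3)*exp(-y)) ≠ 0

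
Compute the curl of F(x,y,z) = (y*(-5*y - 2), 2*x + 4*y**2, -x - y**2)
(-2*y, 1, 10*y + 4)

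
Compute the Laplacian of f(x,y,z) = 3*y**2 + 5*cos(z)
6 - 5*cos(z)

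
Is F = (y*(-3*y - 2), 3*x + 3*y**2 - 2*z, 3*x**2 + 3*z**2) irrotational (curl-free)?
No, ∇×F = (2, -6*x, 6*y + 5)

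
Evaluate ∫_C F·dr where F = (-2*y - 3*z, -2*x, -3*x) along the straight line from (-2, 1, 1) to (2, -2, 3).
-20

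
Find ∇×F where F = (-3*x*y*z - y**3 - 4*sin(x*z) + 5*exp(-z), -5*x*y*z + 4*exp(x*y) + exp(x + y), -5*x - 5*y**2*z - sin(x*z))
(5*y*(x - 2*z), -3*x*y - 4*x*cos(x*z) + z*cos(x*z) + 5 - 5*exp(-z), 3*x*z + 3*y**2 - 5*y*z + 4*y*exp(x*y) + exp(x + y))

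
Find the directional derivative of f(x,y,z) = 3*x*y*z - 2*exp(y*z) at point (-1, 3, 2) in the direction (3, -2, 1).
sqrt(14)*(57 + 2*exp(6))/14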